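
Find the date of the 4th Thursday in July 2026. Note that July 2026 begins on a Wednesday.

July 2026 begins on a Wednesday, so the first Thursday is July 2 (1 day later).
The 4th Thursday is 3 weeks later: 2 + 21 = 23.

23 July 2026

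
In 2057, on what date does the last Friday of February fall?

February 23, 2057

February 2057 begins on a Thursday, so the first Friday is February 2 (1 day later).
February 2057 has 28 days. Adding weeks: 2, 9, 16, 23 — the last one ≤ 28 is the 23rd.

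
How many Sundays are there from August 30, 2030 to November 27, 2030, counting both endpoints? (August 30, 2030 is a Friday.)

13

August 30, 2030 is a Friday; the first Sunday on or after it is September 1, 2030 (2 days later).
From September 1, 2030 to November 27, 2030: 29 + 31 + 27 = 87 days (rest of September, October, November).
87 ÷ 7 = 12 full weeks with remainder 3, so 12 more Sundays after the first → 13.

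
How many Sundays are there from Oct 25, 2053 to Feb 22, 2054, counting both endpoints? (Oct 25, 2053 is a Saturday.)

18

Oct 25, 2053 is a Saturday; the first Sunday on or after it is Oct 26, 2053 (1 day later).
From Oct 26, 2053 to Feb 22, 2054: 5 + 30 + 31 + 31 + 22 = 119 days (rest of Oct, Nov, Dec, Jan, Feb).
119 ÷ 7 = 17 full weeks with remainder 0, so 17 more Sundays after the first → 18.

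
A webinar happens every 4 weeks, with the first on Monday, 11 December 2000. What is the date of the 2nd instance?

8 January 2001

The 2nd occurrence is 1 interval after the first: 1 × 28 = 28 days after 11 December 2000.
December has 31 days — 20 days to the end of December leaves 8.
8 days into January → 8 January 2001.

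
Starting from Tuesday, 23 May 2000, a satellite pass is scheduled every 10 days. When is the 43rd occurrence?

The 43rd occurrence is 42 intervals after the first: 42 × 10 = 420 days after 23 May 2000.
May has 31 days — 8 days to the end of May leaves 412.
From end of May to end of 2000 is 214 days (198 left).
January has 31 days (167 left).
February has 28 days (139 left).
March has 31 days (108 left).
April has 30 days (78 left).
May has 31 days (47 left).
June has 30 days (17 left).
17 days into July → 17 July 2001.

17 July 2001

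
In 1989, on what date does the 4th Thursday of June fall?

1989-06-22

June 1989 begins on a Thursday, so the first Thursday is June 1.
The 4th Thursday is 3 weeks later: 1 + 21 = 22.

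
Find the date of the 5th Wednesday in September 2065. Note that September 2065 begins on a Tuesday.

September 2065 begins on a Tuesday, so the first Wednesday is September 2 (1 day later).
The 5th Wednesday is 4 weeks later: 2 + 28 = 30.

30 September 2065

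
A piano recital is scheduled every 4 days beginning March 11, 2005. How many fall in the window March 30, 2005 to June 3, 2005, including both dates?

17

Occurrences land 4·i days after March 11, 2005 for i = 0, 1, 2, …
March 30, 2005 is 19 days after the start; 19 ÷ 4 = 4 remainder 3; since the remainder is 3, round up to i = 5. First occurrence in the window: #6 on March 31, 2005 (5×4 = 20 days in).
June 3, 2005 is 84 days after the start; 84 ÷ 4 = 21 remainder 0. Last occurrence in the window: #22 on June 3, 2005.
Occurrences #6 through #22: 17 in total.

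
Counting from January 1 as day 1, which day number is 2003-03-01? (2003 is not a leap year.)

60

Days in months before March: 31 + 28 = 59.
Plus 1 day into March → day 60.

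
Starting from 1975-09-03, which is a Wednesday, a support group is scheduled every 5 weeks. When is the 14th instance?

1976-12-01

The 14th occurrence is 13 intervals after the first: 13 × 35 = 455 days after 1975-09-03.
September has 30 days — 27 days to the end of September leaves 428.
From end of September to end of 1975 is 92 days (336 left).
January has 31 days (305 left).
February has 29 days (276 left).
March has 31 days (245 left).
April has 30 days (215 left).
May has 31 days (184 left).
June has 30 days (154 left).
July has 31 days (123 left).
August has 31 days (92 left).
September has 30 days (62 left).
October has 31 days (31 left).
November has 30 days (1 left).
1 day into December → 1976-12-01.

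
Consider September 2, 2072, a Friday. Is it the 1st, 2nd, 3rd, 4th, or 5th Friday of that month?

Day 2 falls in week ⌈2/7⌉ of the month.
Days 1–7 hold the 1st Friday, 8–14 the 2nd, 15–21 the 3rd, 22–28 the 4th, 29–31 the 5th.
2 is in the range for the 1st.

1st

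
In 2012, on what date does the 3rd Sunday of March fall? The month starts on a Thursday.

18 March 2012

March 2012 begins on a Thursday, so the first Sunday is March 4 (3 days later).
The 3rd Sunday is 2 weeks later: 4 + 14 = 18.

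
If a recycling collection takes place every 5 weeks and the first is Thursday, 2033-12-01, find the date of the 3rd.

The 3rd occurrence is 2 intervals after the first: 2 × 35 = 70 days after 2033-12-01.
December has 31 days — 30 days to the end of December leaves 40.
January has 31 days (9 left).
9 days into February → 2034-02-09.

2034-02-09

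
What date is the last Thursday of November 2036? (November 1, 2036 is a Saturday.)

November 2036 begins on a Saturday, so the first Thursday is November 6 (5 days later).
November 2036 has 30 days. Adding weeks: 6, 13, 20, 27 — the last one ≤ 30 is the 27th.

2036-11-27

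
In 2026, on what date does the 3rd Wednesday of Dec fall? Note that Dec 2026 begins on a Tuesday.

Dec 2026 begins on a Tuesday, so the first Wednesday is Dec 2 (1 day later).
The 3rd Wednesday is 2 weeks later: 2 + 14 = 16.

Dec 16, 2026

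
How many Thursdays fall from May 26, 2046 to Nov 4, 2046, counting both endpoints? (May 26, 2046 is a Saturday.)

23

May 26, 2046 is a Saturday; the first Thursday on or after it is May 31, 2046 (5 days later).
From May 31, 2046 to Nov 4, 2046: 0 + 30 + 31 + 31 + 30 + 31 + 4 = 157 days (rest of May, Jun, Jul, Aug, Sep, Oct, Nov).
157 ÷ 7 = 22 full weeks with remainder 3, so 22 more Thursdays after the first → 23.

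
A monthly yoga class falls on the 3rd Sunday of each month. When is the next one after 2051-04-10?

2051-04-16

April 2051 starts on a Saturday; its first Sunday is the 2nd, so the 3rd Sunday is the 16th — 2051-04-16.
2051-04-16 is after 2051-04-10, so that is the next one.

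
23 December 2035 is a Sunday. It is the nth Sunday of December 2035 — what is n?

Day 23 falls in week ⌈23/7⌉ of the month.
Days 1–7 hold the 1st Sunday, 8–14 the 2nd, 15–21 the 3rd, 22–28 the 4th, 29–31 the 5th.
23 is in the range for the 4th.

4th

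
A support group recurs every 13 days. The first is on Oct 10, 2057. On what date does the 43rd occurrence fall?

Apr 9, 2059

The 43rd occurrence is 42 intervals after the first: 42 × 13 = 546 days after Oct 10, 2057.
Oct has 31 days — 21 days to the end of Oct leaves 525.
From end of Oct to end of 2057 is 61 days (464 left).
2058 has 365 days (99 left).
Jan has 31 days (68 left).
Feb has 28 days (40 left).
Mar has 31 days (9 left).
9 days into Apr → Apr 9, 2059.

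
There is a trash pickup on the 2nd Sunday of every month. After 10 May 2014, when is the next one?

11 May 2014

May 2014 starts on a Thursday; its first Sunday is the 4th, so the 2nd Sunday is the 11th — 11 May 2014.
11 May 2014 is after 10 May 2014, so that is the next one.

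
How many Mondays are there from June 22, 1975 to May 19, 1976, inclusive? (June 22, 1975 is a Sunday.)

48

June 22, 1975 is a Sunday; the first Monday on or after it is June 23, 1975 (1 day later).
From June 23, 1975 to May 19, 1976: 191 + 140 = 331 days (rest of 1975, to May 19, 1976 in 1976).
331 ÷ 7 = 47 full weeks with remainder 2, so 47 more Mondays after the first → 48.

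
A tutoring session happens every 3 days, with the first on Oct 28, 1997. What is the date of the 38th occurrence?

The 38th occurrence is 37 intervals after the first: 37 × 3 = 111 days after Oct 28, 1997.
Oct has 31 days — 3 days to the end of Oct leaves 108.
Nov has 30 days (78 left).
Dec has 31 days (47 left).
Jan has 31 days (16 left).
16 days into Feb → Feb 16, 1998.

Feb 16, 1998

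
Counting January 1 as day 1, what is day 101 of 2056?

Jan has 31 days (101 − 31 = 70 remain).
Feb has 29 days (70 − 29 = 41 remain).
Mar has 31 days (41 − 31 = 10 remain).
10 into Apr → Apr 10.

Apr 10, 2056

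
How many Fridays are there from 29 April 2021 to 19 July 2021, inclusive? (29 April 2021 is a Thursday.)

29 April 2021 is a Thursday; the first Friday on or after it is 30 April 2021 (1 day later).
From 30 April 2021 to 19 July 2021: 0 + 31 + 30 + 19 = 80 days (rest of April, May, June, July).
80 ÷ 7 = 11 full weeks with remainder 3, so 11 more Fridays after the first → 12.

12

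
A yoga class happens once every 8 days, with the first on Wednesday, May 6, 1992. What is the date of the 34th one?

January 25, 1993

The 34th occurrence is 33 intervals after the first: 33 × 8 = 264 days after May 6, 1992.
May has 31 days — 25 days to the end of May leaves 239.
June has 30 days (209 left).
July has 31 days (178 left).
August has 31 days (147 left).
September has 30 days (117 left).
October has 31 days (86 left).
November has 30 days (56 left).
December has 31 days (25 left).
25 days into January → January 25, 1993.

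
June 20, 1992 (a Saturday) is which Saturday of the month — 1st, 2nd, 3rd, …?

3rd

Day 20 falls in week ⌈20/7⌉ of the month.
Days 1–7 hold the 1st Saturday, 8–14 the 2nd, 15–21 the 3rd, 22–28 the 4th, 29–31 the 5th.
20 is in the range for the 3rd.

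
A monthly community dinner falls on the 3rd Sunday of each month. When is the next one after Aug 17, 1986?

Sep 21, 1986

Aug 1986 starts on a Friday; its first Sunday is the 3rd, so the 3rd Sunday is the 17th — Aug 17, 1986.
That is not after Aug 17, 1986, so look at Sep 1986.
Sep 1986 starts on a Monday; its first Sunday is the 7th, so the 3rd Sunday is the 21st — Sep 21, 1986.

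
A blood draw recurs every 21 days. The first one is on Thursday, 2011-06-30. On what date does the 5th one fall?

The 5th occurrence is 4 intervals after the first: 4 × 21 = 84 days after 2011-06-30.
June has 30 days — 0 days to the end of June leaves 84.
July has 31 days (53 left).
August has 31 days (22 left).
22 days into September → 2011-09-22.

2011-09-22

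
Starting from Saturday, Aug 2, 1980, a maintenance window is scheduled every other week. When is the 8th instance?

The 8th occurrence is 7 intervals after the first: 7 × 14 = 98 days after Aug 2, 1980.
Aug has 31 days — 29 days to the end of Aug leaves 69.
Sep has 30 days (39 left).
Oct has 31 days (8 left).
8 days into Nov → Nov 8, 1980.

Nov 8, 1980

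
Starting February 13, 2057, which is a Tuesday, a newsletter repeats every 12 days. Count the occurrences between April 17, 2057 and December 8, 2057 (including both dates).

Occurrences land 12·i days after February 13, 2057 for i = 0, 1, 2, …
April 17, 2057 is 63 days after the start; 63 ÷ 12 = 5 remainder 3; since the remainder is 3, round up to i = 6. First occurrence in the window: #7 on April 26, 2057 (6×12 = 72 days in).
December 8, 2057 is 298 days after the start; 298 ÷ 12 = 24 remainder 10. Last occurrence in the window: #25 on November 28, 2057.
Occurrences #7 through #25: 19 in total.

19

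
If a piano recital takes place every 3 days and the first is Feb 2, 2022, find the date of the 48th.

The 48th occurrence is 47 intervals after the first: 47 × 3 = 141 days after Feb 2, 2022.
Feb has 28 days — 26 days to the end of Feb leaves 115.
Mar has 31 days (84 left).
Apr has 30 days (54 left).
May has 31 days (23 left).
23 days into Jun → Jun 23, 2022.

Jun 23, 2022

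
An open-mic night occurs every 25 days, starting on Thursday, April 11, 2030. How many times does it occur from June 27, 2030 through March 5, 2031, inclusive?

10

Occurrences land 25·i days after April 11, 2030 for i = 0, 1, 2, …
June 27, 2030 is 77 days after the start; 77 ÷ 25 = 3 remainder 2; since the remainder is 2, round up to i = 4. First occurrence in the window: #5 on July 20, 2030 (4×25 = 100 days in).
March 5, 2031 is 328 days after the start; 328 ÷ 25 = 13 remainder 3. Last occurrence in the window: #14 on March 2, 2031.
Occurrences #5 through #14: 10 in total.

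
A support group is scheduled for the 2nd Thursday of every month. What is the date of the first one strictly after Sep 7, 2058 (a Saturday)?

Sep 12, 2058

Sep 2058 starts on a Sunday; its first Thursday is the 5th, so the 2nd Thursday is the 12th — Sep 12, 2058.
Sep 12, 2058 is after Sep 7, 2058, so that is the next one.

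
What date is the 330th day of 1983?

Nov 26, 1983

Jan has 31 days (330 − 31 = 299 remain).
Feb has 28 days (299 − 28 = 271 remain).
Mar has 31 days (271 − 31 = 240 remain).
Apr has 30 days (240 − 30 = 210 remain).
May has 31 days (210 − 31 = 179 remain).
Jun has 30 days (179 − 30 = 149 remain).
Jul has 31 days (149 − 31 = 118 remain).
Aug has 31 days (118 − 31 = 87 remain).
Sep has 30 days (87 − 30 = 57 remain).
Oct has 31 days (57 − 31 = 26 remain).
26 into Nov → Nov 26.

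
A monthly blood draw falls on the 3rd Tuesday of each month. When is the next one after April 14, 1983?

April 1983 starts on a Friday; its first Tuesday is the 5th, so the 3rd Tuesday is the 19th — April 19, 1983.
April 19, 1983 is after April 14, 1983, so that is the next one.

April 19, 1983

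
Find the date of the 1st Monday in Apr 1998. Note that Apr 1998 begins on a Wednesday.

Apr 6, 1998

Apr 1998 begins on a Wednesday, so the first Monday is Apr 6 (5 days later).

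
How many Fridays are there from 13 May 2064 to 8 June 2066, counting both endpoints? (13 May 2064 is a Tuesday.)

13 May 2064 is a Tuesday; the first Friday on or after it is 16 May 2064 (3 days later).
From 16 May 2064 to 8 June 2066: 229 + 365 + 159 = 753 days (rest of 2064, 2065, to 8 June 2066 in 2066).
753 ÷ 7 = 107 full weeks with remainder 4, so 107 more Fridays after the first → 108.

108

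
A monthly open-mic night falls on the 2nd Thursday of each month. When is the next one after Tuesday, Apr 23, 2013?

Apr 2013 starts on a Monday; its first Thursday is the 4th, so the 2nd Thursday is the 11th — Apr 11, 2013.
That is not after Apr 23, 2013, so look at May 2013.
May 2013 starts on a Wednesday; its first Thursday is the 2nd, so the 2nd Thursday is the 9th — May 9, 2013.

May 9, 2013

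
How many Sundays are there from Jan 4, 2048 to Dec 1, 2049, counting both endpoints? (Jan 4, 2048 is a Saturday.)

100

Jan 4, 2048 is a Saturday; the first Sunday on or after it is Jan 5, 2048 (1 day later).
From Jan 5, 2048 to Dec 1, 2049: 361 + 335 = 696 days (rest of 2048, to Dec 1, 2049 in 2049).
696 ÷ 7 = 99 full weeks with remainder 3, so 99 more Sundays after the first → 100.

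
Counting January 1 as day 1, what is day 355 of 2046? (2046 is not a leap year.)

2046-12-21

January has 31 days (355 − 31 = 324 remain).
February has 28 days (324 − 28 = 296 remain).
March has 31 days (296 − 31 = 265 remain).
April has 30 days (265 − 30 = 235 remain).
May has 31 days (235 − 31 = 204 remain).
June has 30 days (204 − 30 = 174 remain).
July has 31 days (174 − 31 = 143 remain).
August has 31 days (143 − 31 = 112 remain).
September has 30 days (112 − 30 = 82 remain).
October has 31 days (82 − 31 = 51 remain).
November has 30 days (51 − 30 = 21 remain).
21 into December → December 21.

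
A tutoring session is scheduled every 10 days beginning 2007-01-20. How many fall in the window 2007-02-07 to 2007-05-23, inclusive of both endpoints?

11

Occurrences land 10·i days after 2007-01-20 for i = 0, 1, 2, …
2007-02-07 is 18 days after the start; 18 ÷ 10 = 1 remainder 8; since the remainder is 8, round up to i = 2. First occurrence in the window: #3 on 2007-02-09 (2×10 = 20 days in).
2007-05-23 is 123 days after the start; 123 ÷ 10 = 12 remainder 3. Last occurrence in the window: #13 on 2007-05-20.
Occurrences #3 through #13: 11 in total.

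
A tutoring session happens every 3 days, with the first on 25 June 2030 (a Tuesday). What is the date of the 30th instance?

The 30th occurrence is 29 intervals after the first: 29 × 3 = 87 days after 25 June 2030.
June has 30 days — 5 days to the end of June leaves 82.
July has 31 days (51 left).
August has 31 days (20 left).
20 days into September → 20 September 2030.

20 September 2030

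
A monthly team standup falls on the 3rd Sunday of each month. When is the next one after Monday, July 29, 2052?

August 18, 2052

July 2052 starts on a Monday; its first Sunday is the 7th, so the 3rd Sunday is the 21st — July 21, 2052.
That is not after July 29, 2052, so look at August 2052.
August 2052 starts on a Thursday; its first Sunday is the 4th, so the 3rd Sunday is the 18th — August 18, 2052.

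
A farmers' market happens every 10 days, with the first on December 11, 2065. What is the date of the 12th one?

March 31, 2066

The 12th occurrence is 11 intervals after the first: 11 × 10 = 110 days after December 11, 2065.
December has 31 days — 20 days to the end of December leaves 90.
January has 31 days (59 left).
February has 28 days (31 left).
31 days into March → March 31, 2066.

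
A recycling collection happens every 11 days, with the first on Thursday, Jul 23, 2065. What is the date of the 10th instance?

The 10th occurrence is 9 intervals after the first: 9 × 11 = 99 days after Jul 23, 2065.
Jul has 31 days — 8 days to the end of Jul leaves 91.
Aug has 31 days (60 left).
Sep has 30 days (30 left).
30 days into Oct → Oct 30, 2065.

Oct 30, 2065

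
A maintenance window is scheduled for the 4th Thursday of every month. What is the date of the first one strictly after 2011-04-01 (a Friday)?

April 2011 starts on a Friday; its first Thursday is the 7th, so the 4th Thursday is the 28th — 2011-04-28.
2011-04-28 is after 2011-04-01, so that is the next one.

2011-04-28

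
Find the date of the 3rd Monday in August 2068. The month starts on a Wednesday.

August 2068 begins on a Wednesday, so the first Monday is August 6 (5 days later).
The 3rd Monday is 2 weeks later: 6 + 14 = 20.

2068-08-20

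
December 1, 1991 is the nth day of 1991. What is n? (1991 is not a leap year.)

335

Days in months before December: 31 + 28 + 31 + 30 + 31 + 30 + 31 + 31 + 30 + 31 + 30 = 334.
Plus 1 day into December → day 335.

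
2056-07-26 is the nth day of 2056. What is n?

Days in months before July: 31 + 29 + 31 + 30 + 31 + 30 = 182.
Plus 26 days into July → day 208.

208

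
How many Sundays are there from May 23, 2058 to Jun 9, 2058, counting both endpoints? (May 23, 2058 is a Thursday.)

3

May 23, 2058 is a Thursday; the first Sunday on or after it is May 26, 2058 (3 days later).
From May 26, 2058 to Jun 9, 2058: 5 + 9 = 14 days (rest of May, Jun).
14 ÷ 7 = 2 full weeks with remainder 0, so 2 more Sundays after the first → 3.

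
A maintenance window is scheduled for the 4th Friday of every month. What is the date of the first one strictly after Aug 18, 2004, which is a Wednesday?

Aug 27, 2004

Aug 2004 starts on a Sunday; its first Friday is the 6th, so the 4th Friday is the 27th — Aug 27, 2004.
Aug 27, 2004 is after Aug 18, 2004, so that is the next one.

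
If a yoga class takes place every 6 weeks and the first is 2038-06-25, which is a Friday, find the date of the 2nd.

2038-08-06

The 2nd occurrence is 1 interval after the first: 1 × 42 = 42 days after 2038-06-25.
June has 30 days — 5 days to the end of June leaves 37.
July has 31 days (6 left).
6 days into August → 2038-08-06.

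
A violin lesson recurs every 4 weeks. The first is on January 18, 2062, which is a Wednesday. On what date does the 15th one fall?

The 15th occurrence is 14 intervals after the first: 14 × 28 = 392 days after January 18, 2062.
January has 31 days — 13 days to the end of January leaves 379.
February has 28 days (351 left).
March has 31 days (320 left).
April has 30 days (290 left).
May has 31 days (259 left).
June has 30 days (229 left).
July has 31 days (198 left).
August has 31 days (167 left).
September has 30 days (137 left).
October has 31 days (106 left).
November has 30 days (76 left).
December has 31 days (45 left).
January has 31 days (14 left).
14 days into February → February 14, 2063.

February 14, 2063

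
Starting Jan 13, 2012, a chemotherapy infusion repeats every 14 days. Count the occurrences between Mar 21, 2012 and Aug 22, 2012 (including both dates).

Occurrences land 14·i days after Jan 13, 2012 for i = 0, 1, 2, …
Mar 21, 2012 is 68 days after the start; 68 ÷ 14 = 4 remainder 12; since the remainder is 12, round up to i = 5. First occurrence in the window: #6 on Mar 23, 2012 (5×14 = 70 days in).
Aug 22, 2012 is 222 days after the start; 222 ÷ 14 = 15 remainder 12. Last occurrence in the window: #16 on Aug 10, 2012.
Occurrences #6 through #16: 11 in total.

11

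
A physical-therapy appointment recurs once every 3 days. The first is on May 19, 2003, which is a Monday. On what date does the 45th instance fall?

Sep 28, 2003

The 45th occurrence is 44 intervals after the first: 44 × 3 = 132 days after May 19, 2003.
May has 31 days — 12 days to the end of May leaves 120.
Jun has 30 days (90 left).
Jul has 31 days (59 left).
Aug has 31 days (28 left).
28 days into Sep → Sep 28, 2003.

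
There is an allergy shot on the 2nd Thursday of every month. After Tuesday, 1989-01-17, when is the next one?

1989-02-09

January 1989 starts on a Sunday; its first Thursday is the 5th, so the 2nd Thursday is the 12th — 1989-01-12.
That is not after 1989-01-17, so look at February 1989.
February 1989 starts on a Wednesday; its first Thursday is the 2nd, so the 2nd Thursday is the 9th — 1989-02-09.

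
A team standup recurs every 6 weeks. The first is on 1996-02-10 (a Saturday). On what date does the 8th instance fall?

The 8th occurrence is 7 intervals after the first: 7 × 42 = 294 days after 1996-02-10.
February has 29 days — 19 days to the end of February leaves 275.
March has 31 days (244 left).
April has 30 days (214 left).
May has 31 days (183 left).
June has 30 days (153 left).
July has 31 days (122 left).
August has 31 days (91 left).
September has 30 days (61 left).
October has 31 days (30 left).
30 days into November → 1996-11-30.

1996-11-30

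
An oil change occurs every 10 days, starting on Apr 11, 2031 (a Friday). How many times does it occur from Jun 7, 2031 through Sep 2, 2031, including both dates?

9

Occurrences land 10·i days after Apr 11, 2031 for i = 0, 1, 2, …
Jun 7, 2031 is 57 days after the start; 57 ÷ 10 = 5 remainder 7; since the remainder is 7, round up to i = 6. First occurrence in the window: #7 on Jun 10, 2031 (6×10 = 60 days in).
Sep 2, 2031 is 144 days after the start; 144 ÷ 10 = 14 remainder 4. Last occurrence in the window: #15 on Aug 29, 2031.
Occurrences #7 through #15: 9 in total.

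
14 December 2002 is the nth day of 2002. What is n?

Days in months before December: 31 + 28 + 31 + 30 + 31 + 30 + 31 + 31 + 30 + 31 + 30 = 334.
Plus 14 days into December → day 348.

348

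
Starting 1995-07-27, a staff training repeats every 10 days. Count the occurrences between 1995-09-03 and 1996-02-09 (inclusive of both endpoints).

Occurrences land 10·i days after 1995-07-27 for i = 0, 1, 2, …
1995-09-03 is 38 days after the start; 38 ÷ 10 = 3 remainder 8; since the remainder is 8, round up to i = 4. First occurrence in the window: #5 on 1995-09-05 (4×10 = 40 days in).
1996-02-09 is 197 days after the start; 197 ÷ 10 = 19 remainder 7. Last occurrence in the window: #20 on 1996-02-02.
Occurrences #5 through #20: 16 in total.

16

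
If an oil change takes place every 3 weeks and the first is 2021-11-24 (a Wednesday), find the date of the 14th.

The 14th occurrence is 13 intervals after the first: 13 × 21 = 273 days after 2021-11-24.
November has 30 days — 6 days to the end of November leaves 267.
December has 31 days (236 left).
January has 31 days (205 left).
February has 28 days (177 left).
March has 31 days (146 left).
April has 30 days (116 left).
May has 31 days (85 left).
June has 30 days (55 left).
July has 31 days (24 left).
24 days into August → 2022-08-24.

2022-08-24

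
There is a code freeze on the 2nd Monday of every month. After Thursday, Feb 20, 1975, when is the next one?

Mar 10, 1975

Feb 1975 starts on a Saturday; its first Monday is the 3rd, so the 2nd Monday is the 10th — Feb 10, 1975.
That is not after Feb 20, 1975, so look at Mar 1975.
Mar 1975 starts on a Saturday; its first Monday is the 3rd, so the 2nd Monday is the 10th — Mar 10, 1975.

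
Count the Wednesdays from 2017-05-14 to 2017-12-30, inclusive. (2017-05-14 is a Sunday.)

2017-05-14 is a Sunday; the first Wednesday on or after it is 2017-05-17 (3 days later).
From 2017-05-17 to 2017-12-30: 14 + 30 + 31 + 31 + 30 + 31 + 30 + 30 = 227 days (rest of May, June, July, August, September, October, November, December).
227 ÷ 7 = 32 full weeks with remainder 3, so 32 more Wednesdays after the first → 33.

33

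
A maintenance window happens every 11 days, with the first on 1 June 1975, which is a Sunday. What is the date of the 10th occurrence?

8 September 1975

The 10th occurrence is 9 intervals after the first: 9 × 11 = 99 days after 1 June 1975.
June has 30 days — 29 days to the end of June leaves 70.
July has 31 days (39 left).
August has 31 days (8 left).
8 days into September → 8 September 1975.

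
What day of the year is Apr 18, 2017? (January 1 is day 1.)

Days in months before Apr: 31 + 28 + 31 = 90.
Plus 18 days into Apr → day 108.

108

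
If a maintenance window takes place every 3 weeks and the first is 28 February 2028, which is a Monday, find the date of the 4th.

The 4th occurrence is 3 intervals after the first: 3 × 21 = 63 days after 28 February 2028.
February has 29 days — 1 day to the end of February leaves 62.
March has 31 days (31 left).
April has 30 days (1 left).
1 day into May → 1 May 2028.

1 May 2028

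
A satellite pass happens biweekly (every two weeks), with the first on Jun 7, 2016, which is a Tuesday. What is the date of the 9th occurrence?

Sep 27, 2016

The 9th occurrence is 8 intervals after the first: 8 × 14 = 112 days after Jun 7, 2016.
Jun has 30 days — 23 days to the end of Jun leaves 89.
Jul has 31 days (58 left).
Aug has 31 days (27 left).
27 days into Sep → Sep 27, 2016.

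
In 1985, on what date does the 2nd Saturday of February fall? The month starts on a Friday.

February 9, 1985

February 1985 begins on a Friday, so the first Saturday is February 2 (1 day later).
The 2nd Saturday is 1 weeks later: 2 + 7 = 9.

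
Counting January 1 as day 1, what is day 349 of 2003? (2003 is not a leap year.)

15 December 2003

January has 31 days (349 − 31 = 318 remain).
February has 28 days (318 − 28 = 290 remain).
March has 31 days (290 − 31 = 259 remain).
April has 30 days (259 − 30 = 229 remain).
May has 31 days (229 − 31 = 198 remain).
June has 30 days (198 − 30 = 168 remain).
July has 31 days (168 − 31 = 137 remain).
August has 31 days (137 − 31 = 106 remain).
September has 30 days (106 − 30 = 76 remain).
October has 31 days (76 − 31 = 45 remain).
November has 30 days (45 − 30 = 15 remain).
15 into December → December 15.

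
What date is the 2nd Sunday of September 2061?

September 2061 begins on a Thursday, so the first Sunday is September 4 (3 days later).
The 2nd Sunday is 1 weeks later: 4 + 7 = 11.

2061-09-11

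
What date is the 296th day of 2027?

23 October 2027

January has 31 days (296 − 31 = 265 remain).
February has 28 days (265 − 28 = 237 remain).
March has 31 days (237 − 31 = 206 remain).
April has 30 days (206 − 30 = 176 remain).
May has 31 days (176 − 31 = 145 remain).
June has 30 days (145 − 30 = 115 remain).
July has 31 days (115 − 31 = 84 remain).
August has 31 days (84 − 31 = 53 remain).
September has 30 days (53 − 30 = 23 remain).
23 into October → October 23.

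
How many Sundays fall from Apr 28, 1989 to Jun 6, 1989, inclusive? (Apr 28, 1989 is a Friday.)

6

Apr 28, 1989 is a Friday; the first Sunday on or after it is Apr 30, 1989 (2 days later).
From Apr 30, 1989 to Jun 6, 1989: 0 + 31 + 6 = 37 days (rest of Apr, May, Jun).
37 ÷ 7 = 5 full weeks with remainder 2, so 5 more Sundays after the first → 6.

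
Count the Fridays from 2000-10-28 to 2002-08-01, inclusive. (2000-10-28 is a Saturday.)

91

2000-10-28 is a Saturday; the first Friday on or after it is 2000-11-03 (6 days later).
From 2000-11-03 to 2002-08-01: 58 + 365 + 213 = 636 days (rest of 2000, 2001, to 2002-08-01 in 2002).
636 ÷ 7 = 90 full weeks with remainder 6, so 90 more Fridays after the first → 91.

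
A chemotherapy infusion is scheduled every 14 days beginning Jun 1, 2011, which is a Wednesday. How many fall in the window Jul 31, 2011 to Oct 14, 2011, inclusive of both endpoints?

Occurrences land 14·i days after Jun 1, 2011 for i = 0, 1, 2, …
Jul 31, 2011 is 60 days after the start; 60 ÷ 14 = 4 remainder 4; since the remainder is 4, round up to i = 5. First occurrence in the window: #6 on Aug 10, 2011 (5×14 = 70 days in).
Oct 14, 2011 is 135 days after the start; 135 ÷ 14 = 9 remainder 9. Last occurrence in the window: #10 on Oct 5, 2011.
Occurrences #6 through #10: 5 in total.

5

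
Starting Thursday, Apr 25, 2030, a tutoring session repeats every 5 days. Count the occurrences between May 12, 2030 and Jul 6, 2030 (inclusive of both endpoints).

Occurrences land 5·i days after Apr 25, 2030 for i = 0, 1, 2, …
May 12, 2030 is 17 days after the start; 17 ÷ 5 = 3 remainder 2; since the remainder is 2, round up to i = 4. First occurrence in the window: #5 on May 15, 2030 (4×5 = 20 days in).
Jul 6, 2030 is 72 days after the start; 72 ÷ 5 = 14 remainder 2. Last occurrence in the window: #15 on Jul 4, 2030.
Occurrences #5 through #15: 11 in total.

11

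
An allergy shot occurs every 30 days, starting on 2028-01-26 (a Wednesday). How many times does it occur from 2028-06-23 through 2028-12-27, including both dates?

7

Occurrences land 30·i days after 2028-01-26 for i = 0, 1, 2, …
2028-06-23 is 149 days after the start; 149 ÷ 30 = 4 remainder 29; since the remainder is 29, round up to i = 5. First occurrence in the window: #6 on 2028-06-24 (5×30 = 150 days in).
2028-12-27 is 336 days after the start; 336 ÷ 30 = 11 remainder 6. Last occurrence in the window: #12 on 2028-12-21.
Occurrences #6 through #12: 7 in total.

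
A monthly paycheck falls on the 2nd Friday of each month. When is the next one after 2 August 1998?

August 1998 starts on a Saturday; its first Friday is the 7th, so the 2nd Friday is the 14th — 14 August 1998.
14 August 1998 is after 2 August 1998, so that is the next one.

14 August 1998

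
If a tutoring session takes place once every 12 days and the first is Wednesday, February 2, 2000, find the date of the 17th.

The 17th occurrence is 16 intervals after the first: 16 × 12 = 192 days after February 2, 2000.
February has 29 days — 27 days to the end of February leaves 165.
March has 31 days (134 left).
April has 30 days (104 left).
May has 31 days (73 left).
June has 30 days (43 left).
July has 31 days (12 left).
12 days into August → August 12, 2000.

August 12, 2000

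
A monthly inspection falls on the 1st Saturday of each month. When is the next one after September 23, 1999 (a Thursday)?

October 2, 1999

September 1999 starts on a Wednesday, so its 1st Saturday is September 4, 1999 (3 days in).
That is not after September 23, 1999, so look at October 1999.
October 1999 starts on a Friday, so its 1st Saturday is October 2, 1999 (1 day in).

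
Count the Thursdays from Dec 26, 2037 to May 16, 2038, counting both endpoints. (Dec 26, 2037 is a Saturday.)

20

Dec 26, 2037 is a Saturday; the first Thursday on or after it is Dec 31, 2037 (5 days later).
From Dec 31, 2037 to May 16, 2038: 0 + 31 + 28 + 31 + 30 + 16 = 136 days (rest of Dec, Jan, Feb, Mar, Apr, May).
136 ÷ 7 = 19 full weeks with remainder 3, so 19 more Thursdays after the first → 20.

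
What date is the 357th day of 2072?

Jan has 31 days (357 − 31 = 326 remain).
Feb has 29 days (326 − 29 = 297 remain).
Mar has 31 days (297 − 31 = 266 remain).
Apr has 30 days (266 − 30 = 236 remain).
May has 31 days (236 − 31 = 205 remain).
Jun has 30 days (205 − 30 = 175 remain).
Jul has 31 days (175 − 31 = 144 remain).
Aug has 31 days (144 − 31 = 113 remain).
Sep has 30 days (113 − 30 = 83 remain).
Oct has 31 days (83 − 31 = 52 remain).
Nov has 30 days (52 − 30 = 22 remain).
22 into Dec → Dec 22.

Dec 22, 2072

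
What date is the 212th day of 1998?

July 31, 1998

January has 31 days (212 − 31 = 181 remain).
February has 28 days (181 − 28 = 153 remain).
March has 31 days (153 − 31 = 122 remain).
April has 30 days (122 − 30 = 92 remain).
May has 31 days (92 − 31 = 61 remain).
June has 30 days (61 − 30 = 31 remain).
31 into July → July 31.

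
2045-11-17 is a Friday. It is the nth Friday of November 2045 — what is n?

3rd

Day 17 falls in week ⌈17/7⌉ of the month.
Days 1–7 hold the 1st Friday, 8–14 the 2nd, 15–21 the 3rd, 22–28 the 4th, 29–31 the 5th.
17 is in the range for the 3rd.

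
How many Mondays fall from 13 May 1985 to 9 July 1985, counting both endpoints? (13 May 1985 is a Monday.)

9

13 May 1985 is a Monday; the first Monday on or after it is 13 May 1985.
From 13 May 1985 to 9 July 1985: 18 + 30 + 9 = 57 days (rest of May, June, July).
57 ÷ 7 = 8 full weeks with remainder 1, so 8 more Mondays after the first → 9.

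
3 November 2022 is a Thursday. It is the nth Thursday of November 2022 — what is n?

Day 3 falls in week ⌈3/7⌉ of the month.
Days 1–7 hold the 1st Thursday, 8–14 the 2nd, 15–21 the 3rd, 22–28 the 4th, 29–31 the 5th.
3 is in the range for the 1st.

1st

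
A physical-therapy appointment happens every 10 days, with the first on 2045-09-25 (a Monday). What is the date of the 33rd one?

2046-08-11

The 33rd occurrence is 32 intervals after the first: 32 × 10 = 320 days after 2045-09-25.
September has 30 days — 5 days to the end of September leaves 315.
October has 31 days (284 left).
November has 30 days (254 left).
December has 31 days (223 left).
January has 31 days (192 left).
February has 28 days (164 left).
March has 31 days (133 left).
April has 30 days (103 left).
May has 31 days (72 left).
June has 30 days (42 left).
July has 31 days (11 left).
11 days into August → 2046-08-11.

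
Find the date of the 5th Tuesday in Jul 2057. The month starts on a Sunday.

Jul 2057 begins on a Sunday, so the first Tuesday is Jul 3 (2 days later).
The 5th Tuesday is 4 weeks later: 3 + 28 = 31.

Jul 31, 2057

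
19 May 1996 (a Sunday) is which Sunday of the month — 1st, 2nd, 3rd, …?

3rd

Day 19 falls in week ⌈19/7⌉ of the month.
Days 1–7 hold the 1st Sunday, 8–14 the 2nd, 15–21 the 3rd, 22–28 the 4th, 29–31 the 5th.
19 is in the range for the 3rd.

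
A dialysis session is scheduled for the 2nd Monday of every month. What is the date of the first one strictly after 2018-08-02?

August 2018 starts on a Wednesday; its first Monday is the 6th, so the 2nd Monday is the 13th — 2018-08-13.
2018-08-13 is after 2018-08-02, so that is the next one.

2018-08-13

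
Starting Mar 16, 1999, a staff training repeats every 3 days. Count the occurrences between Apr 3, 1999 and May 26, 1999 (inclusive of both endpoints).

18

Occurrences land 3·i days after Mar 16, 1999 for i = 0, 1, 2, …
Apr 3, 1999 is 18 days after the start; 18 ÷ 3 = 6 remainder 0. First occurrence in the window: #7 on Apr 3, 1999 (6×3 = 18 days in).
May 26, 1999 is 71 days after the start; 71 ÷ 3 = 23 remainder 2. Last occurrence in the window: #24 on May 24, 1999.
Occurrences #7 through #24: 18 in total.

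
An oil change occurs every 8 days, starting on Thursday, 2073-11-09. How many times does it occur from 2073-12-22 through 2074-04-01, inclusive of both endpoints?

12

Occurrences land 8·i days after 2073-11-09 for i = 0, 1, 2, …
2073-12-22 is 43 days after the start; 43 ÷ 8 = 5 remainder 3; since the remainder is 3, round up to i = 6. First occurrence in the window: #7 on 2073-12-27 (6×8 = 48 days in).
2074-04-01 is 143 days after the start; 143 ÷ 8 = 17 remainder 7. Last occurrence in the window: #18 on 2074-03-25.
Occurrences #7 through #18: 12 in total.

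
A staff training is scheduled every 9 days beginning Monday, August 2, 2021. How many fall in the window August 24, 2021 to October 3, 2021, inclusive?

Occurrences land 9·i days after August 2, 2021 for i = 0, 1, 2, …
August 24, 2021 is 22 days after the start; 22 ÷ 9 = 2 remainder 4; since the remainder is 4, round up to i = 3. First occurrence in the window: #4 on August 29, 2021 (3×9 = 27 days in).
October 3, 2021 is 62 days after the start; 62 ÷ 9 = 6 remainder 8. Last occurrence in the window: #7 on September 25, 2021.
Occurrences #4 through #7: 4 in total.

4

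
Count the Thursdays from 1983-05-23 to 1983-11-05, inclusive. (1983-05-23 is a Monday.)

1983-05-23 is a Monday; the first Thursday on or after it is 1983-05-26 (3 days later).
From 1983-05-26 to 1983-11-05: 5 + 30 + 31 + 31 + 30 + 31 + 5 = 163 days (rest of May, June, July, August, September, October, November).
163 ÷ 7 = 23 full weeks with remainder 2, so 23 more Thursdays after the first → 24.

24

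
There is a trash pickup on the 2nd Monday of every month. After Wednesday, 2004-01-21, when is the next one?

2004-02-09

January 2004 starts on a Thursday; its first Monday is the 5th, so the 2nd Monday is the 12th — 2004-01-12.
That is not after 2004-01-21, so look at February 2004.
February 2004 starts on a Sunday; its first Monday is the 2nd, so the 2nd Monday is the 9th — 2004-02-09.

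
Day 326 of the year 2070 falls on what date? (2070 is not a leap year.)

2070-11-22

January has 31 days (326 − 31 = 295 remain).
February has 28 days (295 − 28 = 267 remain).
March has 31 days (267 − 31 = 236 remain).
April has 30 days (236 − 30 = 206 remain).
May has 31 days (206 − 31 = 175 remain).
June has 30 days (175 − 30 = 145 remain).
July has 31 days (145 − 31 = 114 remain).
August has 31 days (114 − 31 = 83 remain).
September has 30 days (83 − 30 = 53 remain).
October has 31 days (53 − 31 = 22 remain).
22 into November → November 22.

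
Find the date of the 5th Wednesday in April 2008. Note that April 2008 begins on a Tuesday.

April 30, 2008

April 2008 begins on a Tuesday, so the first Wednesday is April 2 (1 day later).
The 5th Wednesday is 4 weeks later: 2 + 28 = 30.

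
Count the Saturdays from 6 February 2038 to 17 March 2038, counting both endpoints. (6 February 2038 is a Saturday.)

6 February 2038 is a Saturday; the first Saturday on or after it is 6 February 2038.
From 6 February 2038 to 17 March 2038: 22 + 17 = 39 days (rest of February, March).
39 ÷ 7 = 5 full weeks with remainder 4, so 5 more Saturdays after the first → 6.

6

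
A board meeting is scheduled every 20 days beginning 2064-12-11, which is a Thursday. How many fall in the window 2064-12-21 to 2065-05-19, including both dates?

7

Occurrences land 20·i days after 2064-12-11 for i = 0, 1, 2, …
2064-12-21 is 10 days after the start; 10 ÷ 20 = 0 remainder 10; since the remainder is 10, round up to i = 1. First occurrence in the window: #2 on 2064-12-31 (1×20 = 20 days in).
2065-05-19 is 159 days after the start; 159 ÷ 20 = 7 remainder 19. Last occurrence in the window: #8 on 2065-04-30.
Occurrences #2 through #8: 7 in total.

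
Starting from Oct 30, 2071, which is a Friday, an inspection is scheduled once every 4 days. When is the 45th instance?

Apr 23, 2072

The 45th occurrence is 44 intervals after the first: 44 × 4 = 176 days after Oct 30, 2071.
Oct has 31 days — 1 day to the end of Oct leaves 175.
Nov has 30 days (145 left).
Dec has 31 days (114 left).
Jan has 31 days (83 left).
Feb has 29 days (54 left).
Mar has 31 days (23 left).
23 days into Apr → Apr 23, 2072.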